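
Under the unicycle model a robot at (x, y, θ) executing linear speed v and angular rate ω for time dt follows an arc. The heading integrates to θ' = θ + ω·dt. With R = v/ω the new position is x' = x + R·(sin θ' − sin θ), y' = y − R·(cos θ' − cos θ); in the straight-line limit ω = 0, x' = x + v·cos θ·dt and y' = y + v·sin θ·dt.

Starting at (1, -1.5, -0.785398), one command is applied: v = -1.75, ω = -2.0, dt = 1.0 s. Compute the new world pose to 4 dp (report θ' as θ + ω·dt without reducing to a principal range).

θ' = -0.7854 + -2.0·1.0 = -2.7854
R = v/ω = -1.75/-2.0 = 0.8750
x' = 1 + 0.8750·(sin -2.7854 − sin -0.7854) = 1.3136
y' = -1.5 − 0.8750·(cos -2.7854 − cos -0.7854) = -0.0612

(1.3136, -0.0612, -2.7854)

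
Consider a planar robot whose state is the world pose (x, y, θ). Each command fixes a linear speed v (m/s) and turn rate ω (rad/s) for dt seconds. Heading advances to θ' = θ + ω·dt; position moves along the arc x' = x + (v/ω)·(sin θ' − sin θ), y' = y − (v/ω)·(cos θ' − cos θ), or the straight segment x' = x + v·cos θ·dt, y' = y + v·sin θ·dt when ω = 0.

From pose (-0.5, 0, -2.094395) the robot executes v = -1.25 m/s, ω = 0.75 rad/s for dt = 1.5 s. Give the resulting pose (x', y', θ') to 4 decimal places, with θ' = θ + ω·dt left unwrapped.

θ' = -2.0944 + 0.75·1.5 = -0.9694
R = v/ω = -1.25/0.75 = -1.6667
x' = -0.5 + -1.6667·(sin -0.9694 − sin -2.0944) = -0.5691
y' = 0 − -1.6667·(cos -0.9694 − cos -2.0944) = 1.7763

(-0.5691, 1.7763, -0.9694)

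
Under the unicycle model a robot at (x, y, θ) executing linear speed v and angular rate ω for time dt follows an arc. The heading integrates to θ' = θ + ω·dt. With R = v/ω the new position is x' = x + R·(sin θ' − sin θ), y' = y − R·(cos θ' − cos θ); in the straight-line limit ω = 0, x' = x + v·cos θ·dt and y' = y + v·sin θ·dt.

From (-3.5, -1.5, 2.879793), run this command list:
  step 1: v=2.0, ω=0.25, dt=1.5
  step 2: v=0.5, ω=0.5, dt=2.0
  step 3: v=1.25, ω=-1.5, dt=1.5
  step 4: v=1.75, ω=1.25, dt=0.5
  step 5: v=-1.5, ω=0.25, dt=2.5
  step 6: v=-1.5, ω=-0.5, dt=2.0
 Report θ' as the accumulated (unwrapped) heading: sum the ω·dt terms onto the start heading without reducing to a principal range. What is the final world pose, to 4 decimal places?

step 1: θ'=3.2548 (R=8.0000) → pose (-6.4742, -1.2786, 3.2548)
step 2: θ'=4.2548 (R=1.0000) → pose (-7.2584, -1.8304, 4.2548)
step 3: θ'=2.0048 (R=-0.8333) → pose (-8.7621, -1.8127, 2.0048)
step 4: θ'=2.6298 (R=1.4000) → pose (-9.3466, -1.1808, 2.6298)
step 5: θ'=3.2548 (R=-6.0000) → pose (-5.7304, -1.9112, 3.2548)
step 6: θ'=2.2548 (R=3.0000) → pose (-3.0663, -2.9963, 2.2548)

(-3.0663, -2.9963, 2.2548)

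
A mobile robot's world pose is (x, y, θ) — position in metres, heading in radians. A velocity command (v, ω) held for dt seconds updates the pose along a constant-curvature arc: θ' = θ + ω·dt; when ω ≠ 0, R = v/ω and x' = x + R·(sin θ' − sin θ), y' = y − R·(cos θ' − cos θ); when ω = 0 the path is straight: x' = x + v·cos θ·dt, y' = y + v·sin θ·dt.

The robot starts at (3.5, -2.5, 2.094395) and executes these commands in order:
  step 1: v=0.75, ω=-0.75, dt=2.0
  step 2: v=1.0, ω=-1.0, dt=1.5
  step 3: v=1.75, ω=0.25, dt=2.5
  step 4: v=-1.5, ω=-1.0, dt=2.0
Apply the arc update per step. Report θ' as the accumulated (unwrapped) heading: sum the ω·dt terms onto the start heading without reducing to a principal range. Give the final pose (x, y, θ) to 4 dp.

(7.9995, -1.3697, -2.2806)

step 1: θ'=0.5944 (R=-1.0000) → pose (3.8060, -1.1715, 0.5944)
step 2: θ'=-0.9056 (R=-1.0000) → pose (5.1528, -1.3828, -0.9056)
step 3: θ'=-0.2806 (R=7.0000) → pose (8.7219, -3.7885, -0.2806)
step 4: θ'=-2.2806 (R=1.5000) → pose (7.9995, -1.3697, -2.2806)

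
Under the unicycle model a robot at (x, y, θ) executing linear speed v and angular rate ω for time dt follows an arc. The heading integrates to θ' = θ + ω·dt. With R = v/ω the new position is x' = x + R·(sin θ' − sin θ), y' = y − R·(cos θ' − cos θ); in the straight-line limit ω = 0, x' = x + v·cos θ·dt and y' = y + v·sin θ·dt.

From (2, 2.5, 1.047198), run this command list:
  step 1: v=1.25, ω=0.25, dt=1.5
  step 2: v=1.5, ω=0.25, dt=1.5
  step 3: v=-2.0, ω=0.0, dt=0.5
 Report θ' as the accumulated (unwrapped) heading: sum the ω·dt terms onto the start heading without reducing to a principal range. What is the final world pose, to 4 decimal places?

step 1: θ'=1.4222 (R=5.0000) → pose (2.6148, 4.2597, 1.4222)
step 2: θ'=1.7972 (R=6.0000) → pose (2.5278, 6.4949, 1.7972)
step 3: θ'=1.7972 (straight) → pose (2.7522, 5.5204, 1.7972)

(2.7522, 5.5204, 1.7972)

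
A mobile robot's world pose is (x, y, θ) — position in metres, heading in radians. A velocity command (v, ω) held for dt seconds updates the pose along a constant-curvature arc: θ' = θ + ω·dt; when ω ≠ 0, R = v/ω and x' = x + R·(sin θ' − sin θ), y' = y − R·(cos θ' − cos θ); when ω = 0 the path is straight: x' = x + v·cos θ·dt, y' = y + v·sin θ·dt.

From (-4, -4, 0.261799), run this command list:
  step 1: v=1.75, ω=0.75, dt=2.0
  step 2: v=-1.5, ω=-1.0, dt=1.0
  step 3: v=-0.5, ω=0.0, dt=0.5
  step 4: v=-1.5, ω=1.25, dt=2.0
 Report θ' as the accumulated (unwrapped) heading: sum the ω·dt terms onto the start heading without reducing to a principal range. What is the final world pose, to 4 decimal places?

step 1: θ'=1.7618 (R=2.3333) → pose (-2.3130, -1.3032, 1.7618)
step 2: θ'=0.7618 (R=1.5000) → pose (-2.7504, -2.6734, 0.7618)
step 3: θ'=0.7618 (straight) → pose (-2.9313, -2.8459, 0.7618)
step 4: θ'=3.2618 (R=-1.2000) → pose (-1.9591, -4.9056, 3.2618)

(-1.9591, -4.9056, 3.2618)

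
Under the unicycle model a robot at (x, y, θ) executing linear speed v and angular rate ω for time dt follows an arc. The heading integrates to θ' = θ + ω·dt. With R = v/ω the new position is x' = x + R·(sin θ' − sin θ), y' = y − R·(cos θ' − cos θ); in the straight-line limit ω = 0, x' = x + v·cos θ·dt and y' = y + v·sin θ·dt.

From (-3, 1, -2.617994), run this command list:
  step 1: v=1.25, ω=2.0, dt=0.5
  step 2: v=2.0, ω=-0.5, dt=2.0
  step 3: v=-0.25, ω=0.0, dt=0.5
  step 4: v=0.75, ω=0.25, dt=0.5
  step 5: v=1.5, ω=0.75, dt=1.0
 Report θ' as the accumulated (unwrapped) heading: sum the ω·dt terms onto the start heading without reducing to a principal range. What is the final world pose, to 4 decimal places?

(-6.2736, -4.1831, -1.7430)

step 1: θ'=-1.6180 (R=0.6250) → pose (-3.3118, 0.4882, -1.6180)
step 2: θ'=-2.6180 (R=-4.0000) → pose (-5.3074, -2.7872, -2.6180)
step 3: θ'=-2.6180 (straight) → pose (-5.1991, -2.7247, -2.6180)
step 4: θ'=-2.4930 (R=3.0000) → pose (-5.5113, -2.9319, -2.4930)
step 5: θ'=-1.7430 (R=2.0000) → pose (-6.2736, -4.1831, -1.7430)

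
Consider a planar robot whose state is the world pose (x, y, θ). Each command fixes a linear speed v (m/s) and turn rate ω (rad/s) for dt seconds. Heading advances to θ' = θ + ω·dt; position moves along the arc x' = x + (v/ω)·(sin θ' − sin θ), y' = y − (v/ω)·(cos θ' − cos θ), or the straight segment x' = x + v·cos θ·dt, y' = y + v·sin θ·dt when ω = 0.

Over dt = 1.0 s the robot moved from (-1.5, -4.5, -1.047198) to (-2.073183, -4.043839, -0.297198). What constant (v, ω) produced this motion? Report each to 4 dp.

v = -0.7500, ω = 0.7500

Δθ = -0.297198 − -1.047198 = 0.750000
ω = Δθ/dt = 0.750000/1.0 = 0.7500
R = Δx/(sin θ' − sin θ) = -1.0000
v = R·ω = -1.0000·0.7500 = -0.7500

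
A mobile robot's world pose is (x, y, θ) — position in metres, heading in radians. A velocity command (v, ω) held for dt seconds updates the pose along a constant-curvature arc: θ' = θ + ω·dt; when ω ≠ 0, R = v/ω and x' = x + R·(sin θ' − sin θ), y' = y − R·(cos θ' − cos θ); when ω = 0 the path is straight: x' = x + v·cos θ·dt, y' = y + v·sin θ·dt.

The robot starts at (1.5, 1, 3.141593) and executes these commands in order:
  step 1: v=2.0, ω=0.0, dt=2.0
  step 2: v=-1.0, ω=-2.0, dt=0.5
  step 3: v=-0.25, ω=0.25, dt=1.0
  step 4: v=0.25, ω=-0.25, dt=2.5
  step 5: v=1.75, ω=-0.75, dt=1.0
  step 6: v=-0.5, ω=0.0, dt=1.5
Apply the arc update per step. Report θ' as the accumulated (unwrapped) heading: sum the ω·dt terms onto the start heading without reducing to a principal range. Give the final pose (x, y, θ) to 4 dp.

(-2.3087, 2.1601, 1.0166)

step 1: θ'=3.1416 (straight) → pose (-2.5000, 1.0000, 3.1416)
step 2: θ'=2.1416 (R=0.5000) → pose (-2.0793, 0.7701, 2.1416)
step 3: θ'=2.3916 (R=-1.0000) → pose (-1.9194, 0.5788, 2.3916)
step 4: θ'=1.7666 (R=-1.0000) → pose (-2.2187, 1.1159, 1.7666)
step 5: θ'=1.0166 (R=-2.3333) → pose (-1.9140, 2.7978, 1.0166)
step 6: θ'=1.0166 (straight) → pose (-2.3087, 2.1601, 1.0166)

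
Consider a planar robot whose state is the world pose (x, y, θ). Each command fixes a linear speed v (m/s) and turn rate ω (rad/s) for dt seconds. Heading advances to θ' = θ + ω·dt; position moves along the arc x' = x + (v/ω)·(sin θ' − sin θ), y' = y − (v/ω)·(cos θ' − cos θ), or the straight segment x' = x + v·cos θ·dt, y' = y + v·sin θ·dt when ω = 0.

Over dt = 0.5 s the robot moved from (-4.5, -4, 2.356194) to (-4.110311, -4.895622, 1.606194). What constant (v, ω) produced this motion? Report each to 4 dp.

Δθ = 1.606194 − 2.356194 = -0.750000
ω = Δθ/dt = -0.750000/0.5 = -1.5000
R = −Δy/(cos θ' − cos θ) = 1.3333
v = R·ω = 1.3333·-1.5000 = -2.0000

v = -2.0000, ω = -1.5000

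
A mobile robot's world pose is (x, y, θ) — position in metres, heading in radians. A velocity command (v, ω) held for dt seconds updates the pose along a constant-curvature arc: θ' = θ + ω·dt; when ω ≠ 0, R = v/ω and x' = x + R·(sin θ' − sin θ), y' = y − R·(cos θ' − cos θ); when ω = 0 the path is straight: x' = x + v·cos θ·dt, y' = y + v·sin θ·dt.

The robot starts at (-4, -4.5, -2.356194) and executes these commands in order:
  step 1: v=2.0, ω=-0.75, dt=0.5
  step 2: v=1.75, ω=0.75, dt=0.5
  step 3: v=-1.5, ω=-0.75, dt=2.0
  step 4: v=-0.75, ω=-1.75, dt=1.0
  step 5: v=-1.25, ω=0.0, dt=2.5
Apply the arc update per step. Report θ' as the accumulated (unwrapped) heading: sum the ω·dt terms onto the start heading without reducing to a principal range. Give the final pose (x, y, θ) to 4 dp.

(-5.2640, -8.0682, -5.6062)

step 1: θ'=-2.7312 (R=-2.6667) → pose (-4.8217, -5.0596, -2.7312)
step 2: θ'=-2.3562 (R=2.3333) → pose (-5.5407, -5.5493, -2.3562)
step 3: θ'=-3.8562 (R=2.0000) → pose (-2.8158, -5.4528, -3.8562)
step 4: θ'=-5.6062 (R=0.4286) → pose (-2.8282, -6.1106, -5.6062)
step 5: θ'=-5.6062 (straight) → pose (-5.2640, -8.0682, -5.6062)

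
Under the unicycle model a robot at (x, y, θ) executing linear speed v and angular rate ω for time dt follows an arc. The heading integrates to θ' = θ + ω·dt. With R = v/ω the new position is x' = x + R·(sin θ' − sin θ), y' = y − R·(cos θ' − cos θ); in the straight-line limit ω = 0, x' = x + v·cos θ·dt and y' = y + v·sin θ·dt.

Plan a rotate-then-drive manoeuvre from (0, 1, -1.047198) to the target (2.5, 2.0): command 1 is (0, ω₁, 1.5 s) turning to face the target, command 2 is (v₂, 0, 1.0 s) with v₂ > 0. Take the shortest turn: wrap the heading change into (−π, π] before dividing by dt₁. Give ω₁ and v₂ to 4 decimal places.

heading to target = atan2(2−1, 2.5−0) = 0.3805
Δθ = wrap(0.3805 − -1.0472) = 1.4277; ω₁ = Δθ/dt₁ = 0.9518
distance = √((2.5−0)² + (2−1)²) = 2.6926; v₂ = distance/dt₂ = 2.6926

ω₁ = 0.9518, v₂ = 2.6926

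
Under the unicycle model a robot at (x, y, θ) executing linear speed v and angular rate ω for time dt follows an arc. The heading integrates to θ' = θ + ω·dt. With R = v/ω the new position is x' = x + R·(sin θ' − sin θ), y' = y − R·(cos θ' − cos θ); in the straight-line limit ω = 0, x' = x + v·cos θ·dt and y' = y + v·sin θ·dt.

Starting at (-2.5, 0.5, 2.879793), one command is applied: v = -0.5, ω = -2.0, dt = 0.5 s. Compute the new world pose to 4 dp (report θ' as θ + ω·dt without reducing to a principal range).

θ' = 2.8798 + -2.0·0.5 = 1.8798
R = v/ω = -0.5/-2.0 = 0.2500
x' = -2.5 + 0.2500·(sin 1.8798 − sin 2.8798) = -2.3265
y' = 0.5 − 0.2500·(cos 1.8798 − cos 2.8798) = 0.3345

(-2.3265, 0.3345, 1.8798)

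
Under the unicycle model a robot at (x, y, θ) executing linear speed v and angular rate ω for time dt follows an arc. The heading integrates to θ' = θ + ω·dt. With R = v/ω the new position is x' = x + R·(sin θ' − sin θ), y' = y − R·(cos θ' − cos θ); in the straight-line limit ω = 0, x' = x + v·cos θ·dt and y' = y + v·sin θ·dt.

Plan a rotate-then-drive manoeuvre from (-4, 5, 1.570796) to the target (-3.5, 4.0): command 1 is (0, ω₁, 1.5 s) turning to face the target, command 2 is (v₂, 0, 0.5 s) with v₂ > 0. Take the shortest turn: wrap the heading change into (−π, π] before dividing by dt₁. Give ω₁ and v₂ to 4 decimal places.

ω₁ = -1.7853, v₂ = 2.2361

heading to target = atan2(4−5, -3.5−-4) = -1.1071
Δθ = wrap(-1.1071 − 1.5708) = -2.6779; ω₁ = Δθ/dt₁ = -1.7853
distance = √((-3.5−-4)² + (4−5)²) = 1.1180; v₂ = distance/dt₂ = 2.2361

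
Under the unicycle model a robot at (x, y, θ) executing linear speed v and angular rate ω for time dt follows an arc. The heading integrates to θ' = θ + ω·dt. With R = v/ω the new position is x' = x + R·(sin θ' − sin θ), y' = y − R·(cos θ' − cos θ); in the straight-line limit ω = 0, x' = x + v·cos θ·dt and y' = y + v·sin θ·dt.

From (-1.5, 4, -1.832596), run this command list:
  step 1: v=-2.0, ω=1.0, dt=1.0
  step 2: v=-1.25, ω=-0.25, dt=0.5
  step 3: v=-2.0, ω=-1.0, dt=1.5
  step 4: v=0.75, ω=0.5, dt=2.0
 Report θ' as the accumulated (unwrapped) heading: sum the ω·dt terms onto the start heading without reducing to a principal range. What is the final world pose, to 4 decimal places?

step 1: θ'=-0.8326 (R=-2.0000) → pose (-1.9525, 5.8636, -0.8326)
step 2: θ'=-0.9576 (R=5.0000) → pose (-2.3431, 6.3509, -0.9576)
step 3: θ'=-2.4576 (R=2.0000) → pose (-1.9713, 9.0520, -2.4576)
step 4: θ'=-1.4576 (R=1.5000) → pose (-2.5139, 7.7200, -1.4576)

(-2.5139, 7.7200, -1.4576)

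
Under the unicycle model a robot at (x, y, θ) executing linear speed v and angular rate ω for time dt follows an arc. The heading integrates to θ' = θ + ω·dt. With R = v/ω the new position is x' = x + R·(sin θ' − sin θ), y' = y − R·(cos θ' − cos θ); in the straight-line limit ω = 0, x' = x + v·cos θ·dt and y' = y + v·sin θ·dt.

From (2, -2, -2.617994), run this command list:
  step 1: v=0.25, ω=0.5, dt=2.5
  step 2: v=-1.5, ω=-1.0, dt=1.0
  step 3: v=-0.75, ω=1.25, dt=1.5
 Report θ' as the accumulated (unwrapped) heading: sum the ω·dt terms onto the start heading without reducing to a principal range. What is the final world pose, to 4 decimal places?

step 1: θ'=-1.3680 (R=0.5000) → pose (1.7602, -2.5337, -1.3680)
step 2: θ'=-2.3680 (R=1.5000) → pose (2.1814, -1.1585, -2.3680)
step 3: θ'=-0.4930 (R=-0.6000) → pose (2.0462, -0.2007, -0.4930)

(2.0462, -0.2007, -0.4930)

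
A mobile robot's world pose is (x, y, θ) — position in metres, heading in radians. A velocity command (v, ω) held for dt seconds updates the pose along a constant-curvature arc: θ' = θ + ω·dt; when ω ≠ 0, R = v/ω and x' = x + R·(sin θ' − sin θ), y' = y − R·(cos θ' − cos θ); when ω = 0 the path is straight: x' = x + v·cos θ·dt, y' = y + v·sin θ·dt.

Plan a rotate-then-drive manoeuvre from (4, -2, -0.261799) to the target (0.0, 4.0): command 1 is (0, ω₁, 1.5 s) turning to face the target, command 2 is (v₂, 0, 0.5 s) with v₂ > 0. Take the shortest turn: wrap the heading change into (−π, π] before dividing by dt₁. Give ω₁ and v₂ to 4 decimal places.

ω₁ = 1.6137, v₂ = 14.4222

heading to target = atan2(4−-2, 0−4) = 2.1588
Δθ = wrap(2.1588 − -0.2618) = 2.4206; ω₁ = Δθ/dt₁ = 1.6137
distance = √((0−4)² + (4−-2)²) = 7.2111; v₂ = distance/dt₂ = 14.4222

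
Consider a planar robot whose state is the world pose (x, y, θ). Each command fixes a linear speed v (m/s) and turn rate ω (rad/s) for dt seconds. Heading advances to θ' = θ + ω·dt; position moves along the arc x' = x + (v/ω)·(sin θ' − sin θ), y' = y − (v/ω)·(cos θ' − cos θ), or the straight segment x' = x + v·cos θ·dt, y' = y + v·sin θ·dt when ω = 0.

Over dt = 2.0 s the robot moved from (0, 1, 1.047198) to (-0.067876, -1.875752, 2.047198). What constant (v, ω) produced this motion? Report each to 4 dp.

Δθ = 2.047198 − 1.047198 = 1.000000
ω = Δθ/dt = 1.000000/2.0 = 0.5000
R = −Δy/(cos θ' − cos θ) = -3.0000
v = R·ω = -3.0000·0.5000 = -1.5000

v = -1.5000, ω = 0.5000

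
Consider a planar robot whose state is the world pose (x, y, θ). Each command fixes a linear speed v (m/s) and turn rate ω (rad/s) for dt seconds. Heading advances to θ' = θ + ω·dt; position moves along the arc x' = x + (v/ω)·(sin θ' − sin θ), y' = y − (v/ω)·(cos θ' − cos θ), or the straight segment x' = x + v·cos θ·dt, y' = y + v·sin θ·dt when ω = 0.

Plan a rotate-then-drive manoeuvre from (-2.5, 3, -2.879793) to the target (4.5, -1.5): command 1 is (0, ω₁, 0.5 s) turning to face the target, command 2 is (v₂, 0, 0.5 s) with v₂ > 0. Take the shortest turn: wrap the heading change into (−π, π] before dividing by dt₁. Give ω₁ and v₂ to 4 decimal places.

heading to target = atan2(-1.5−3, 4.5−-2.5) = -0.5713
Δθ = wrap(-0.5713 − -2.8798) = 2.3085; ω₁ = Δθ/dt₁ = 4.6169
distance = √((4.5−-2.5)² + (-1.5−3)²) = 8.3217; v₂ = distance/dt₂ = 16.6433

ω₁ = 4.6169, v₂ = 16.6433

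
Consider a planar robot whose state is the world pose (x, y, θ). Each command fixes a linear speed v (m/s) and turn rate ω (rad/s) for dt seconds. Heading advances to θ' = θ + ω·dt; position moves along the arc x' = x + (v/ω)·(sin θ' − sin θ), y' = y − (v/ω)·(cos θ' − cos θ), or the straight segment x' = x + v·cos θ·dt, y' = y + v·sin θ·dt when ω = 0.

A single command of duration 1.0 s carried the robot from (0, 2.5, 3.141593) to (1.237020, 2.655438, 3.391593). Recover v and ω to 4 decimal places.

Δθ = 3.391593 − 3.141593 = 0.250000
ω = Δθ/dt = 0.250000/1.0 = 0.2500
R = Δx/(sin θ' − sin θ) = -5.0000
v = R·ω = -5.0000·0.2500 = -1.2500

v = -1.2500, ω = 0.2500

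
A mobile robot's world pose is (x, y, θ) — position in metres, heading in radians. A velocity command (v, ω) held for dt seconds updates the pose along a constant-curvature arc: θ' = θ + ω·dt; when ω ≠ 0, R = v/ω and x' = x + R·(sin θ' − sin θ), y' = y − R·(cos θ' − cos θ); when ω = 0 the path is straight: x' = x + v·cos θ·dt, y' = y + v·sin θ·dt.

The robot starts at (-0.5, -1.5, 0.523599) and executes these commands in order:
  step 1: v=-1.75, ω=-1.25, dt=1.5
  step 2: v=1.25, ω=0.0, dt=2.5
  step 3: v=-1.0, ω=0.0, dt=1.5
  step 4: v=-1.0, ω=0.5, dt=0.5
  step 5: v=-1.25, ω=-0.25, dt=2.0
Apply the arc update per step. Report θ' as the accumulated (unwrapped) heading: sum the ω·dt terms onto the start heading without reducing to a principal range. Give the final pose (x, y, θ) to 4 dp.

step 1: θ'=-1.3514 (R=1.4000) → pose (-2.5664, -0.5923, -1.3514)
step 2: θ'=-1.3514 (straight) → pose (-1.8863, -3.6424, -1.3514)
step 3: θ'=-1.3514 (straight) → pose (-2.2128, -2.1783, -1.3514)
step 4: θ'=-1.1014 (R=-2.0000) → pose (-2.3812, -1.7089, -1.1014)
step 5: θ'=-1.6014 (R=5.0000) → pose (-2.9196, 0.7058, -1.6014)

(-2.9196, 0.7058, -1.6014)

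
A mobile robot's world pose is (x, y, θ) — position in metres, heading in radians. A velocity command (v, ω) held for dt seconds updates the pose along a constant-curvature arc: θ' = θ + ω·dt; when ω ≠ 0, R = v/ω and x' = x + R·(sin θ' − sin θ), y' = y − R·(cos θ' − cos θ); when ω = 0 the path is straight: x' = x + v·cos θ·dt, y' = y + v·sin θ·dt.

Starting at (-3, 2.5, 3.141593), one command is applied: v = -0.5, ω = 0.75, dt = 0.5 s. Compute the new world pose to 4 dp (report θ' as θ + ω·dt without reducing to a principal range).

θ' = 3.1416 + 0.75·0.5 = 3.5166
R = v/ω = -0.5/0.75 = -0.6667
x' = -3 + -0.6667·(sin 3.5166 − sin 3.1416) = -2.7558
y' = 2.5 − -0.6667·(cos 3.5166 − cos 3.1416) = 2.5463

(-2.7558, 2.5463, 3.5166)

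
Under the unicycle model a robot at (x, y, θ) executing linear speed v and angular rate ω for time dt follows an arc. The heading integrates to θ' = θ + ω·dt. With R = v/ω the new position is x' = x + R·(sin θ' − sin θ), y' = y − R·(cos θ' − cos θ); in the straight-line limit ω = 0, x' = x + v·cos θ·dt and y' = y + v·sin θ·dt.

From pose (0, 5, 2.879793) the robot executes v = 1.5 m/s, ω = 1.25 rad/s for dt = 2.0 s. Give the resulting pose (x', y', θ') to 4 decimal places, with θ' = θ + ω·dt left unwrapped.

(-1.2531, 3.0982, 5.3798)

θ' = 2.8798 + 1.25·2.0 = 5.3798
R = v/ω = 1.5/1.25 = 1.2000
x' = 0 + 1.2000·(sin 5.3798 − sin 2.8798) = -1.2531
y' = 5 − 1.2000·(cos 5.3798 − cos 2.8798) = 3.0982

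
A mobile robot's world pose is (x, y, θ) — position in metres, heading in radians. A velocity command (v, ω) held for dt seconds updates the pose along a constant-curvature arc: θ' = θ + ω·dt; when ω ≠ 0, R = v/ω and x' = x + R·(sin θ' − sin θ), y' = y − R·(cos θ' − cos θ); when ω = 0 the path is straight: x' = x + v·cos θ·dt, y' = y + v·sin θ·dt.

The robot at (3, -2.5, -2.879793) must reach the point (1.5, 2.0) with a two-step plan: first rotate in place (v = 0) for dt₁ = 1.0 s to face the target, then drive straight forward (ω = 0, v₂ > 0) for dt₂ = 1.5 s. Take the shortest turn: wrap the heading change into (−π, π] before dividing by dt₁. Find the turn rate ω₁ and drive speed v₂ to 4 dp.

ω₁ = -1.5108, v₂ = 3.1623

heading to target = atan2(2−-2.5, 1.5−3) = 1.8925
Δθ = wrap(1.8925 − -2.8798) = -1.5108; ω₁ = Δθ/dt₁ = -1.5108
distance = √((1.5−3)² + (2−-2.5)²) = 4.7434; v₂ = distance/dt₂ = 3.1623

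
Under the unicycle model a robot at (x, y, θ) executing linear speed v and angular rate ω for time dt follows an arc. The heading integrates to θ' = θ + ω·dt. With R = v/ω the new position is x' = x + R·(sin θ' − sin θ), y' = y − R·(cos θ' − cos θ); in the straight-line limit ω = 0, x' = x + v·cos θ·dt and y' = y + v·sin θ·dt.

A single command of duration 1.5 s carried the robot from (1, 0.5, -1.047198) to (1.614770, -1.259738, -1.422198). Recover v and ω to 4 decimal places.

v = 1.2500, ω = -0.2500

Δθ = -1.422198 − -1.047198 = -0.375000
ω = Δθ/dt = -0.375000/1.5 = -0.2500
R = −Δy/(cos θ' − cos θ) = -5.0000
v = R·ω = -5.0000·-0.2500 = 1.2500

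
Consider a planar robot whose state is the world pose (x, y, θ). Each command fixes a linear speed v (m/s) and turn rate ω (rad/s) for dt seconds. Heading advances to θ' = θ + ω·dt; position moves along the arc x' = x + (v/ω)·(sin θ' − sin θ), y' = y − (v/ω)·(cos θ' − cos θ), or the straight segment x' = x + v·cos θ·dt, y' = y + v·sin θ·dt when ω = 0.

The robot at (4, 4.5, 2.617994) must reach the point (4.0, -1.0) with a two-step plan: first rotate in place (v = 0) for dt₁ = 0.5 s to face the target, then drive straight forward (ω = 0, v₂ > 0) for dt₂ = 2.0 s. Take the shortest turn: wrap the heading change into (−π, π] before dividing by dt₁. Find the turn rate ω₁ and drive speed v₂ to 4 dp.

heading to target = atan2(-1−4.5, 4−4) = -1.5708
Δθ = wrap(-1.5708 − 2.6180) = 2.0944; ω₁ = Δθ/dt₁ = 4.1888
distance = √((4−4)² + (-1−4.5)²) = 5.5000; v₂ = distance/dt₂ = 2.7500

ω₁ = 4.1888, v₂ = 2.7500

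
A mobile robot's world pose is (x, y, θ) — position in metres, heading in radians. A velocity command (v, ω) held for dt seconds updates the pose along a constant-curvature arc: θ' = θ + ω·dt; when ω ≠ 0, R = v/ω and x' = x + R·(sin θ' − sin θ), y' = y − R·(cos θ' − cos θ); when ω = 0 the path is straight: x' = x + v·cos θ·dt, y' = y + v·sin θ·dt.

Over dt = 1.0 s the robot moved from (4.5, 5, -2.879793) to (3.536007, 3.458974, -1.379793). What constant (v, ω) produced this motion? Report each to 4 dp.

Δθ = -1.379793 − -2.879793 = 1.500000
ω = Δθ/dt = 1.500000/1.0 = 1.5000
R = −Δy/(cos θ' − cos θ) = 1.3333
v = R·ω = 1.3333·1.5000 = 2.0000

v = 2.0000, ω = 1.5000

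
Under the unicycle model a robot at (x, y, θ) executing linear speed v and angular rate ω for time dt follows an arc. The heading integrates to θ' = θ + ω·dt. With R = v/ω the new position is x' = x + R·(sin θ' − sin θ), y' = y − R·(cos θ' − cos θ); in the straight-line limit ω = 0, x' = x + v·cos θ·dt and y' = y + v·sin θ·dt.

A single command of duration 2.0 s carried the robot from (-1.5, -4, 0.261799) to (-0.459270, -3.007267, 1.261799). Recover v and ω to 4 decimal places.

v = 0.7500, ω = 0.5000

Δθ = 1.261799 − 0.261799 = 1.000000
ω = Δθ/dt = 1.000000/2.0 = 0.5000
R = Δx/(sin θ' − sin θ) = 1.5000
v = R·ω = 1.5000·0.5000 = 0.7500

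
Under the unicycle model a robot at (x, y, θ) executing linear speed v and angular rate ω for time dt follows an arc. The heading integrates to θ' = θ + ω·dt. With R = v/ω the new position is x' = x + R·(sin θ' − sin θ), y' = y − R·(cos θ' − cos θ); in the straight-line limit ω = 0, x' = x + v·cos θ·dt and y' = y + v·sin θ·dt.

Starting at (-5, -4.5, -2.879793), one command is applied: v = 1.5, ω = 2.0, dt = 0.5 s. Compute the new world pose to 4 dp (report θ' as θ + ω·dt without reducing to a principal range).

(-5.5204, -4.9964, -1.8798)

θ' = -2.8798 + 2.0·0.5 = -1.8798
R = v/ω = 1.5/2.0 = 0.7500
x' = -5 + 0.7500·(sin -1.8798 − sin -2.8798) = -5.5204
y' = -4.5 − 0.7500·(cos -1.8798 − cos -2.8798) = -4.9964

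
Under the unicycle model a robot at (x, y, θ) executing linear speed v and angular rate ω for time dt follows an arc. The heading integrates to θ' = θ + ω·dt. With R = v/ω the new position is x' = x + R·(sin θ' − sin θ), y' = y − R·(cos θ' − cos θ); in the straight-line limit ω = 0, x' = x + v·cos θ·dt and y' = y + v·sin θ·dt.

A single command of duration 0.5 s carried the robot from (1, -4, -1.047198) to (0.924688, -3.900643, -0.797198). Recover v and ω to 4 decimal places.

Δθ = -0.797198 − -1.047198 = 0.250000
ω = Δθ/dt = 0.250000/0.5 = 0.5000
R = −Δy/(cos θ' − cos θ) = -0.5000
v = R·ω = -0.5000·0.5000 = -0.2500

v = -0.2500, ω = 0.5000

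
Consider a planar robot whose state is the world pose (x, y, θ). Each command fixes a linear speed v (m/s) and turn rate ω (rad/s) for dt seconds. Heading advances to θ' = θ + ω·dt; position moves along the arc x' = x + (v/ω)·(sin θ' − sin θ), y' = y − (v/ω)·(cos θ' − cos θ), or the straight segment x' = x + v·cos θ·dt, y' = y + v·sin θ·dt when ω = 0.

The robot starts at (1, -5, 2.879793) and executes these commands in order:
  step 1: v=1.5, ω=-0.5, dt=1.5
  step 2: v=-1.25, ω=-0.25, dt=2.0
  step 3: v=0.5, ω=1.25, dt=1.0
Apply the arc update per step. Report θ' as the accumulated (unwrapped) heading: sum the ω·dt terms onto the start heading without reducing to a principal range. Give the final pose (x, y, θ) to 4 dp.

step 1: θ'=2.1298 (R=-3.0000) → pose (-0.7669, -3.6932, 2.1298)
step 2: θ'=1.6298 (R=5.0000) → pose (-0.0145, -6.0501, 1.6298)
step 3: θ'=2.8798 (R=0.4000) → pose (-0.3103, -5.6873, 2.8798)

(-0.3103, -5.6873, 2.8798)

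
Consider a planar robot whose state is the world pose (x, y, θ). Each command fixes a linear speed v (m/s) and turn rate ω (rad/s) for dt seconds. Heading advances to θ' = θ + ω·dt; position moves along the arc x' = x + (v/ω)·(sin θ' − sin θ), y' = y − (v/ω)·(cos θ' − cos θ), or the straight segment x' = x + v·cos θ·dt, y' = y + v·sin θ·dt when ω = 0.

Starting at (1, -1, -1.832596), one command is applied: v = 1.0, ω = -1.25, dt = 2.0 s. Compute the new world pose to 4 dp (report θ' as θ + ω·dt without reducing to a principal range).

θ' = -1.8326 + -1.25·2.0 = -4.3326
R = v/ω = 1.0/-1.25 = -0.8000
x' = 1 + -0.8000·(sin -4.3326 − sin -1.8326) = -0.5157
y' = -1 − -0.8000·(cos -4.3326 − cos -1.8326) = -1.0895

(-0.5157, -1.0895, -4.3326)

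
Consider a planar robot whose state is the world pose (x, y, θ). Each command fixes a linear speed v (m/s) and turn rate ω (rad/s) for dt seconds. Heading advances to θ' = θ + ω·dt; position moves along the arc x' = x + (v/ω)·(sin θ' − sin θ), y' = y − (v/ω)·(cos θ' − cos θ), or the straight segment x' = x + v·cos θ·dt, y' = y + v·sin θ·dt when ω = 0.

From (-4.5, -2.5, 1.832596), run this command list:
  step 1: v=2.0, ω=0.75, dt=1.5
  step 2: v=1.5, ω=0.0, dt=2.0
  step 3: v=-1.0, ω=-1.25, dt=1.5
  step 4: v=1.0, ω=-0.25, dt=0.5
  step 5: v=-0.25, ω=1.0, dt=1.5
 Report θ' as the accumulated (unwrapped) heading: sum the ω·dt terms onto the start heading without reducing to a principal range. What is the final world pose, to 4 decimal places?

(-8.6691, -1.0932, 2.4576)

step 1: θ'=2.9576 (R=2.6667) → pose (-6.5879, -0.5685, 2.9576)
step 2: θ'=2.9576 (straight) → pose (-9.5373, -0.0197, 2.9576)
step 3: θ'=1.0826 (R=0.8000) → pose (-8.9771, -1.1814, 1.0826)
step 4: θ'=0.9576 (R=-4.0000) → pose (-8.7156, -0.7556, 0.9576)
step 5: θ'=2.4576 (R=-0.2500) → pose (-8.6691, -1.0932, 2.4576)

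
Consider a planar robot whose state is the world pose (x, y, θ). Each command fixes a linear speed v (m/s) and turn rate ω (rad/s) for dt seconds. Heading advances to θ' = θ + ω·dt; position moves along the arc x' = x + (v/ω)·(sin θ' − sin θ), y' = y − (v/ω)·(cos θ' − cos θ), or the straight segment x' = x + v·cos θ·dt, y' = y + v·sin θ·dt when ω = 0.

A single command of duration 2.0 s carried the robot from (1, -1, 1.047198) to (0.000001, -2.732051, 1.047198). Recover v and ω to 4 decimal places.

v = -1.0000, ω = 0.0000

Δθ = 1.047198 − 1.047198 = 0.000000
ω = Δθ/dt = 0.000000/2.0 = 0.0000
ω = 0 → v = (Δx·cos θ + Δy·sin θ)/dt = -1.0000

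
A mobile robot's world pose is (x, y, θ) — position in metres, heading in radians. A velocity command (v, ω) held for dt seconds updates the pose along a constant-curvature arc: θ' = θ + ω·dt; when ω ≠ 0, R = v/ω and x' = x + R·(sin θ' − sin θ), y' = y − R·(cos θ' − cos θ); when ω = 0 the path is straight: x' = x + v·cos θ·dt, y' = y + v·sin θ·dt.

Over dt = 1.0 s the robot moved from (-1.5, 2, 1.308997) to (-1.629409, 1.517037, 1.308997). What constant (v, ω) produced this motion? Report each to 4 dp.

Δθ = 1.308997 − 1.308997 = 0.000000
ω = Δθ/dt = 0.000000/1.0 = 0.0000
ω = 0 → v = (Δx·cos θ + Δy·sin θ)/dt = -0.5000

v = -0.5000, ω = 0.0000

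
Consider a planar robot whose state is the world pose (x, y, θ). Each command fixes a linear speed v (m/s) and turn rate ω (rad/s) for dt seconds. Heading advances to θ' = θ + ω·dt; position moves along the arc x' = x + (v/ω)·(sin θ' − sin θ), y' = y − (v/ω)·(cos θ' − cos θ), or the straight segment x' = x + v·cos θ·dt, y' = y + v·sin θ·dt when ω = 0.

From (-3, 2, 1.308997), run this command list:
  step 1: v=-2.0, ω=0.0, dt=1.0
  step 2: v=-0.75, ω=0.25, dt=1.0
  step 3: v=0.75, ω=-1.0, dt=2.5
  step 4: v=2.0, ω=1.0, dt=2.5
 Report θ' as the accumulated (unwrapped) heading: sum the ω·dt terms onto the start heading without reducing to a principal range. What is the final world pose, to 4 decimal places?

(1.3526, 0.9143, 1.5590)

step 1: θ'=1.3090 (straight) → pose (-3.5176, 0.0681, 1.3090)
step 2: θ'=1.5590 (R=-3.0000) → pose (-3.6197, -0.6729, 1.5590)
step 3: θ'=-0.9410 (R=-0.7500) → pose (-2.2636, -0.2400, -0.9410)
step 4: θ'=1.5590 (R=2.0000) → pose (1.3526, 0.9143, 1.5590)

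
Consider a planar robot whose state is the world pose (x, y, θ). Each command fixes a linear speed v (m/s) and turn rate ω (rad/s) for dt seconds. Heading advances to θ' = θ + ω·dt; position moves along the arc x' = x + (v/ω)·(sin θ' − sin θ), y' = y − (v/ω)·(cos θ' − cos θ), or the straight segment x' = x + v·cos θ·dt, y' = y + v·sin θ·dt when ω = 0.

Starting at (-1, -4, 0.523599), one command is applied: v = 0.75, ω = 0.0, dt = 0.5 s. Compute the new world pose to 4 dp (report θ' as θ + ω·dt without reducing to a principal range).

θ' = 0.5236 + 0.0·0.5 = 0.5236
ω = 0 → straight: x' = -1 + 0.75·cos(0.5236)·0.5 = -0.6752
y' = -4 + 0.75·sin(0.5236)·0.5 = -3.8125

(-0.6752, -3.8125, 0.5236)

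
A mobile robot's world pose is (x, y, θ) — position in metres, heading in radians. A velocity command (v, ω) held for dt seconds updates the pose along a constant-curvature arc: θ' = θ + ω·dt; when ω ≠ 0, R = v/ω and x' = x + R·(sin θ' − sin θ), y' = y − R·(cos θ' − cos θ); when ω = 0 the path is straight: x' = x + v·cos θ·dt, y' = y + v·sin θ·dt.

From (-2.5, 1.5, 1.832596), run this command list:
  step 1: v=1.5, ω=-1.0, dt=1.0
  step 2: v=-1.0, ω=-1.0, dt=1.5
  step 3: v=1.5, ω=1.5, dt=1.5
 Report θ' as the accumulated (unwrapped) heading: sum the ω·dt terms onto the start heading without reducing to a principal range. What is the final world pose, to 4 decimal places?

step 1: θ'=0.8326 (R=-1.5000) → pose (-2.1606, 2.8977, 0.8326)
step 2: θ'=-0.6674 (R=1.0000) → pose (-3.5193, 2.7852, -0.6674)
step 3: θ'=1.5826 (R=1.0000) → pose (-1.9004, 3.5824, 1.5826)

(-1.9004, 3.5824, 1.5826)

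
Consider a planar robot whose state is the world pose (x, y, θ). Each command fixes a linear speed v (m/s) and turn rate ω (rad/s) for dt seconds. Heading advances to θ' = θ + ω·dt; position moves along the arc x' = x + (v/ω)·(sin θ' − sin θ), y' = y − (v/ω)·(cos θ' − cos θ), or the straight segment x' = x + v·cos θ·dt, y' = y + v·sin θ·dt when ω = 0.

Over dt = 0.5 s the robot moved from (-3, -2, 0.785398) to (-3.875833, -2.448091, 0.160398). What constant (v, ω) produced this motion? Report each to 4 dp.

Δθ = 0.160398 − 0.785398 = -0.625000
ω = Δθ/dt = -0.625000/0.5 = -1.2500
R = Δx/(sin θ' − sin θ) = 1.6000
v = R·ω = 1.6000·-1.2500 = -2.0000

v = -2.0000, ω = -1.2500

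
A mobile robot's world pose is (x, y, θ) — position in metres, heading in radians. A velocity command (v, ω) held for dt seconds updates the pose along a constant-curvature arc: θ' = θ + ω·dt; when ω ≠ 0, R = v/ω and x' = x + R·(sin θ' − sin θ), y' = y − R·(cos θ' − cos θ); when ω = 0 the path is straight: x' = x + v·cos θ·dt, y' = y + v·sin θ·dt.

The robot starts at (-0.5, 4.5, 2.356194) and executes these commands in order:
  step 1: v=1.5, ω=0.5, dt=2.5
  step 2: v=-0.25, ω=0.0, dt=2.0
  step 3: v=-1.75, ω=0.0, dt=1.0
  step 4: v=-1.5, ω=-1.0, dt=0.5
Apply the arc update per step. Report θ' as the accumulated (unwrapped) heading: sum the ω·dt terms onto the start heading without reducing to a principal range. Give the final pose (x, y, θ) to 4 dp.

step 1: θ'=3.6062 (R=3.0000) → pose (-3.9655, 5.0607, 3.6062)
step 2: θ'=3.6062 (straight) → pose (-3.5185, 5.2847, 3.6062)
step 3: θ'=3.6062 (straight) → pose (-1.9540, 6.0688, 3.6062)
step 4: θ'=3.1062 (R=1.5000) → pose (-1.2288, 6.2269, 3.1062)

(-1.2288, 6.2269, 3.1062)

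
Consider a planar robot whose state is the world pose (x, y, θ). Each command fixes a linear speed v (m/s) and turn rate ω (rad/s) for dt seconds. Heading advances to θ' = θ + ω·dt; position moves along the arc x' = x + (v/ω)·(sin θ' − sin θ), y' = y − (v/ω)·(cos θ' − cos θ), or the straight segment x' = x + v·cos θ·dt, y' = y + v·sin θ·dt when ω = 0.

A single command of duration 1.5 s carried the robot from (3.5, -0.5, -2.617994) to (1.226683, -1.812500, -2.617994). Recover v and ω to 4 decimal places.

v = 1.7500, ω = 0.0000

Δθ = -2.617994 − -2.617994 = 0.000000
ω = Δθ/dt = 0.000000/1.5 = 0.0000
ω = 0 → v = (Δx·cos θ + Δy·sin θ)/dt = 1.7500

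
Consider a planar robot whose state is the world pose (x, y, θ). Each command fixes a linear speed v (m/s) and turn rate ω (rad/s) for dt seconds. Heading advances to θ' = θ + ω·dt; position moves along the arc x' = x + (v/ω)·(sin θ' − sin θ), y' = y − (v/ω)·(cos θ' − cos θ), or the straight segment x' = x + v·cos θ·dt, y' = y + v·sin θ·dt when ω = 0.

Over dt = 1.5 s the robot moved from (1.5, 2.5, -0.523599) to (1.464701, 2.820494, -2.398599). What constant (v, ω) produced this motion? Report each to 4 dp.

Δθ = -2.398599 − -0.523599 = -1.875000
ω = Δθ/dt = -1.875000/1.5 = -1.2500
R = −Δy/(cos θ' − cos θ) = 0.2000
v = R·ω = 0.2000·-1.2500 = -0.2500

v = -0.2500, ω = -1.2500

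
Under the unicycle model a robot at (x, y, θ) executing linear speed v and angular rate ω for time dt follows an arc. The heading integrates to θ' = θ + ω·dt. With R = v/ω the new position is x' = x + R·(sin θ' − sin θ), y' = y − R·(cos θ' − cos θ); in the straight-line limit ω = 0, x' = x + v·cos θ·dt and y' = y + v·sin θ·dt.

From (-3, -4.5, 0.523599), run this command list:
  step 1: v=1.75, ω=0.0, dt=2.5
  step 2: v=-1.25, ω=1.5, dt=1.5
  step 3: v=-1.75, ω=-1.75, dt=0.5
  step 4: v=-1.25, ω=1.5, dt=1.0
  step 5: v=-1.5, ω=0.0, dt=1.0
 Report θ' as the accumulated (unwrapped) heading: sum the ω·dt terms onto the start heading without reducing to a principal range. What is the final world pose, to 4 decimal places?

step 1: θ'=0.5236 (straight) → pose (0.7889, -2.3125, 0.5236)
step 2: θ'=2.7736 (R=-0.8333) → pose (0.9057, -3.8117, 2.7736)
step 3: θ'=1.8986 (R=1.0000) → pose (1.4927, -4.4228, 1.8986)
step 4: θ'=3.3986 (R=-0.8333) → pose (2.4935, -4.9605, 3.3986)
step 5: θ'=3.3986 (straight) → pose (3.9443, -4.5792, 3.3986)

(3.9443, -4.5792, 3.3986)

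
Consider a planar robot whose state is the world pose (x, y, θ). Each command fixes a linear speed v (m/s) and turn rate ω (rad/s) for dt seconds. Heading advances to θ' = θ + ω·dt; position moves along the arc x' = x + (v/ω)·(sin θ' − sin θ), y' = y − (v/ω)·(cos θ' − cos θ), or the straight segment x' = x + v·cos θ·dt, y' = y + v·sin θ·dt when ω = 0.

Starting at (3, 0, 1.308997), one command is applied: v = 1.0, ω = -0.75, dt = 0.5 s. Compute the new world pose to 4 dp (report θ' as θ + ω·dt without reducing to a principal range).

θ' = 1.3090 + -0.75·0.5 = 0.9340
R = v/ω = 1.0/-0.75 = -1.3333
x' = 3 + -1.3333·(sin 0.9340 − sin 1.3090) = 3.2159
y' = 0 − -1.3333·(cos 0.9340 − cos 1.3090) = 0.4477

(3.2159, 0.4477, 0.9340)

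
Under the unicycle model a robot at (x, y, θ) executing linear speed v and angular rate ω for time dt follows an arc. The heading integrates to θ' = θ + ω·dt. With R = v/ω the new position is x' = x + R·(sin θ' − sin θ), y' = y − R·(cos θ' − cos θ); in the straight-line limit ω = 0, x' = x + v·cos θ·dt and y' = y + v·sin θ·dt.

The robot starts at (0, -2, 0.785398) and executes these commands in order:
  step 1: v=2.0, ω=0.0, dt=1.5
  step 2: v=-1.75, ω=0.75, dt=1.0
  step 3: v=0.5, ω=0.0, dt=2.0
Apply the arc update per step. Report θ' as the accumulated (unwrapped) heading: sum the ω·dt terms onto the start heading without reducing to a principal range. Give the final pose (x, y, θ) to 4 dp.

step 1: θ'=0.7854 (straight) → pose (2.1213, 0.1213, 0.7854)
step 2: θ'=1.5354 (R=-2.3333) → pose (1.4394, -1.4460, 1.5354)
step 3: θ'=1.5354 (straight) → pose (1.4748, -0.4466, 1.5354)

(1.4748, -0.4466, 1.5354)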